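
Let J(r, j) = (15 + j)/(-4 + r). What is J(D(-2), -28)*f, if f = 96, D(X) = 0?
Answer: 312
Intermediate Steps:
J(r, j) = (15 + j)/(-4 + r)
J(D(-2), -28)*f = ((15 - 28)/(-4 + 0))*96 = (-13/(-4))*96 = -¼*(-13)*96 = (13/4)*96 = 312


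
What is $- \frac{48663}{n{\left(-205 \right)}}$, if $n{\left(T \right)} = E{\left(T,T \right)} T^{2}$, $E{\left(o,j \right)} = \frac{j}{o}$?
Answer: $- \frac{48663}{42025} \approx -1.158$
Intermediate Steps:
$n{\left(T \right)} = T^{2}$ ($n{\left(T \right)} = \frac{T}{T} T^{2} = 1 T^{2} = T^{2}$)
$- \frac{48663}{n{\left(-205 \right)}} = - \frac{48663}{\left(-205\right)^{2}} = - \frac{48663}{42025}$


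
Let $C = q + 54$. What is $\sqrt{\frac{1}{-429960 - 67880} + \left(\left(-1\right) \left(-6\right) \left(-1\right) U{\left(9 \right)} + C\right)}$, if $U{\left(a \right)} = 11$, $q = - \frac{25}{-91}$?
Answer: $\frac{i \sqrt{626431112515}}{231140} \approx 3.4242 i$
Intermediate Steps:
$q = \frac{25}{91}$ ($q = \left(-25\right) \left(- \frac{1}{91}\right) = \frac{25}{91} \approx 0.27473$)
$C = \frac{4939}{91}$ ($C = \frac{25}{91} + 54 = \frac{4939}{91} \approx 54.275$)
$\sqrt{\frac{1}{-429960 - 67880} + \left(\left(-1\right) \left(-6\right) \left(-1\right) U{\left(9 \right)} + C\right)} = \sqrt{\frac{1}{-429960 - 67880} + \left(\left(-1\right) \left(-6\right) \left(-1\right) 11 + \frac{4939}{91}\right)} = \sqrt{\frac{1}{-497840} + \left(6 \left(-1\right) 11 + \frac{4939}{91}\right)} = \sqrt{- \frac{1}{497840} + \left(\left(-6\right) 11 + \frac{4939}{91}\right)} = \sqrt{- \frac{1}{497840} + \left(-66 + \frac{4939}{91}\right)} = \sqrt{- \frac{1}{497840} - \frac{1067}{91}} = \sqrt{- \frac{75885053}{6471920}} = \frac{i \sqrt{626431112515}}{231140}$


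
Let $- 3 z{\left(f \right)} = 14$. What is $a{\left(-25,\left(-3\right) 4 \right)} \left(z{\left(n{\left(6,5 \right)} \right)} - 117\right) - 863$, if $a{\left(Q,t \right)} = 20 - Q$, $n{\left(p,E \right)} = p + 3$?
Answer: $-6338$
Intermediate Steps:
$n{\left(p,E \right)} = 3 + p$
$z{\left(f \right)} = - \frac{14}{3}$ ($z{\left(f \right)} = \left(- \frac{1}{3}\right) 14 = - \frac{14}{3}$)
$a{\left(-25,\left(-3\right) 4 \right)} \left(z{\left(n{\left(6,5 \right)} \right)} - 117\right) - 863 = \left(20 - -25\right) \left(- \frac{14}{3} - 117\right) - 863 = \left(20 + 25\right) \left(- \frac{365}{3}\right) - 863 = 45 \left(- \frac{365}{3}\right) - 863 = -5475 - 863 = -6338$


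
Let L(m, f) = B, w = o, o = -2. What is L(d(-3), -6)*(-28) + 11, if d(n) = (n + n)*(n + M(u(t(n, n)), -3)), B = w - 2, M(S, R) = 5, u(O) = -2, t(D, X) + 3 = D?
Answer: 123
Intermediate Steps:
t(D, X) = -3 + D
w = -2
B = -4 (B = -2 - 2 = -4)
d(n) = 2*n*(5 + n) (d(n) = (n + n)*(n + 5) = (2*n)*(5 + n) = 2*n*(5 + n))
L(m, f) = -4
L(d(-3), -6)*(-28) + 11 = -4*(-28) + 11 = 112 + 11 = 123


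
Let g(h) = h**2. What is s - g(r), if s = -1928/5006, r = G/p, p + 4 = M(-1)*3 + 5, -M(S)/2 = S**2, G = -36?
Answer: -3267988/62575 ≈ -52.225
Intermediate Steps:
M(S) = -2*S**2
p = -5 (p = -4 + (-2*(-1)**2*3 + 5) = -4 + (-2*1*3 + 5) = -4 + (-2*3 + 5) = -4 + (-6 + 5) = -4 - 1 = -5)
r = 36/5 (r = -36/(-5) = -36*(-1/5) = 36/5 ≈ 7.2000)
s = -964/2503 (s = -1928*1/5006 = -964/2503 ≈ -0.38514)
s - g(r) = -964/2503 - (36/5)**2 = -964/2503 - 1*1296/25 = -964/2503 - 1296/25 = -3267988/62575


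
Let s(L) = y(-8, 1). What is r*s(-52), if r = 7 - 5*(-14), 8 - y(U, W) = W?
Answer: 539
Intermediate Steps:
y(U, W) = 8 - W
s(L) = 7 (s(L) = 8 - 1*1 = 8 - 1 = 7)
r = 77 (r = 7 + 70 = 77)
r*s(-52) = 77*7 = 539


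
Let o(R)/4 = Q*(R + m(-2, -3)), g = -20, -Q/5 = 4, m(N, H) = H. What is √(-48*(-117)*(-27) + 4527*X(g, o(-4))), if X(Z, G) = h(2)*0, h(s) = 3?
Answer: 108*I*√13 ≈ 389.4*I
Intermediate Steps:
Q = -20 (Q = -5*4 = -20)
o(R) = 240 - 80*R (o(R) = 4*(-20*(R - 3)) = 4*(-20*(-3 + R)) = 4*(60 - 20*R) = 240 - 80*R)
X(Z, G) = 0 (X(Z, G) = 3*0 = 0)
√(-48*(-117)*(-27) + 4527*X(g, o(-4))) = √(-48*(-117)*(-27) + 4527*0) = √(5616*(-27) + 0) = √(-151632 + 0) = √(-151632) = 108*I*√13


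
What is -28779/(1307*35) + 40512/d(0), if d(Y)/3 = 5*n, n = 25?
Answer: 122828621/1143625 ≈ 107.40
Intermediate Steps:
d(Y) = 375 (d(Y) = 3*(5*25) = 3*125 = 375)
-28779/(1307*35) + 40512/d(0) = -28779/(1307*35) + 40512/375 = -28779/45745 + 40512*(1/375) = -28779*1/45745 + 13504/125 = -28779/45745 + 13504/125 = 122828621/1143625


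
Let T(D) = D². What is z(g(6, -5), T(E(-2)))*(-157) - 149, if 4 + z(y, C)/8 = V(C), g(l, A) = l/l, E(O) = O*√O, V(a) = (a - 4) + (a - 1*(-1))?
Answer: 28739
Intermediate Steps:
V(a) = -3 + 2*a (V(a) = (-4 + a) + (a + 1) = (-4 + a) + (1 + a) = -3 + 2*a)
E(O) = O^(3/2)
g(l, A) = 1
z(y, C) = -56 + 16*C (z(y, C) = -32 + 8*(-3 + 2*C) = -32 + (-24 + 16*C) = -56 + 16*C)
z(g(6, -5), T(E(-2)))*(-157) - 149 = (-56 + 16*((-2)^(3/2))²)*(-157) - 149 = (-56 + 16*(-2*I*√2)²)*(-157) - 149 = (-56 + 16*(-8))*(-157) - 149 = (-56 - 128)*(-157) - 149 = -184*(-157) - 149 = 28888 - 149 = 28739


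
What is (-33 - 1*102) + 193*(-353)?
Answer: -68264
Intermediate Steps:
(-33 - 1*102) + 193*(-353) = (-33 - 102) - 68129 = -135 - 68129 = -68264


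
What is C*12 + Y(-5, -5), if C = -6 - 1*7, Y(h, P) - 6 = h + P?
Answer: -160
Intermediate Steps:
Y(h, P) = 6 + P + h (Y(h, P) = 6 + (h + P) = 6 + (P + h) = 6 + P + h)
C = -13 (C = -6 - 7 = -13)
C*12 + Y(-5, -5) = -13*12 + (6 - 5 - 5) = -156 - 4 = -160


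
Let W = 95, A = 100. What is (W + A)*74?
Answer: 14430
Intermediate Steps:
(W + A)*74 = (95 + 100)*74 = 195*74 = 14430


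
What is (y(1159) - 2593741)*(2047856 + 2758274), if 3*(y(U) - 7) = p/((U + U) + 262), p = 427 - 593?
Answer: -4824273459396419/387 ≈ -1.2466e+13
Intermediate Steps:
p = -166
y(U) = 7 - 166/(3*(262 + 2*U)) (y(U) = 7 + (-166/((U + U) + 262))/3 = 7 + (-166/(2*U + 262))/3 = 7 + (-166/(262 + 2*U))/3 = 7 - 166/(3*(262 + 2*U)))
(y(1159) - 2593741)*(2047856 + 2758274) = ((2668 + 21*1159)/(3*(131 + 1159)) - 2593741)*(2047856 + 2758274) = ((⅓)*(2668 + 24339)/1290 - 2593741)*4806130 = ((⅓)*(1/1290)*27007 - 2593741)*4806130 = (27007/3870 - 2593741)*4806130 = -10037750663/3870*4806130 = -4824273459396419/387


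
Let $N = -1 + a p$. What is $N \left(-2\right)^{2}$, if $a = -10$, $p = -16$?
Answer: $636$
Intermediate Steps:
$N = 159$ ($N = -1 - -160 = -1 + 160 = 159$)
$N \left(-2\right)^{2} = 159 \left(-2\right)^{2} = 159 \cdot 4 = 636$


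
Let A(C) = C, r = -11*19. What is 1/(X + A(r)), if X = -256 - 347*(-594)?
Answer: 1/205653 ≈ 4.8626e-6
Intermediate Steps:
r = -209
X = 205862 (X = -256 + 206118 = 205862)
1/(X + A(r)) = 1/(205862 - 209) = 1/205653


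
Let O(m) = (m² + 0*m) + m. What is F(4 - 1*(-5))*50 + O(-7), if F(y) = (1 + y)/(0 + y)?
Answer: 878/9 ≈ 97.556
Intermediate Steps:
O(m) = m + m² (O(m) = (m² + 0) + m = m² + m = m + m²)
F(y) = (1 + y)/y
F(4 - 1*(-5))*50 + O(-7) = ((1 + (4 - 1*(-5)))/(4 - 1*(-5)))*50 - 7*(1 - 7) = ((1 + (4 + 5))/(4 + 5))*50 - 7*(-6) = ((1 + 9)/9)*50 + 42 = ((⅑)*10)*50 + 42 = (10/9)*50 + 42 = 500/9 + 42 = 878/9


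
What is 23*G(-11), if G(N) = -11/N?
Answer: 23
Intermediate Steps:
23*G(-11) = 23*(-11/(-11)) = 23*(-11*(-1/11)) = 23*1 = 23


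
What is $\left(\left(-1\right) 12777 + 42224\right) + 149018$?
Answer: $178465$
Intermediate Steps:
$\left(\left(-1\right) 12777 + 42224\right) + 149018 = \left(-12777 + 42224\right) + 149018 = 29447 + 149018 = 178465$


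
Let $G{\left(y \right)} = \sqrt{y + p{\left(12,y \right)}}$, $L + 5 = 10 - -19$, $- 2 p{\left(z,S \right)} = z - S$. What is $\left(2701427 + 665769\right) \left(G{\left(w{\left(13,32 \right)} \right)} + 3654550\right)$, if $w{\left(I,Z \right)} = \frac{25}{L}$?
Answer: $12305586141800 + 841799 i \sqrt{71} \approx 1.2306 \cdot 10^{13} + 7.0931 \cdot 10^{6} i$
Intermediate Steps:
$p{\left(z,S \right)} = \frac{S}{2} - \frac{z}{2}$ ($p{\left(z,S \right)} = - \frac{z - S}{2} = \frac{S}{2} - \frac{z}{2}$)
$L = 24$ ($L = -5 + \left(10 - -19\right) = -5 + \left(10 + 19\right) = -5 + 29 = 24$)
$w{\left(I,Z \right)} = \frac{25}{24}$
$G{\left(y \right)} = \sqrt{-6 + \frac{3 y}{2}}$ ($G{\left(y \right)} = \sqrt{y + \left(\frac{y}{2} - 6\right)} = \sqrt{y + \left(-6 + \frac{y}{2}\right)} = \sqrt{-6 + \frac{3 y}{2}}$)
$\left(2701427 + 665769\right) \left(G{\left(w{\left(13,32 \right)} \right)} + 3654550\right) = \left(2701427 + 665769\right) \left(\frac{\sqrt{-24 + 6 \cdot \frac{25}{24}}}{2} + 3654550\right) = 3367196 \left(\frac{\sqrt{-24 + \frac{25}{4}}}{2} + 3654550\right) = 3367196 \left(\frac{\sqrt{- \frac{71}{4}}}{2} + 3654550\right) = 3367196 \left(\frac{\frac{1}{2} i \sqrt{71}}{2} + 3654550\right) = 3367196 \left(\frac{i \sqrt{71}}{4} + 3654550\right) = 3367196 \left(3654550 + \frac{i \sqrt{71}}{4}\right) = 12305586141800 + 841799 i \sqrt{71}$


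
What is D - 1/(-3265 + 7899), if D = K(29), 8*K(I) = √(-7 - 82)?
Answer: -1/4634 + I*√89/8 ≈ -0.0002158 + 1.1792*I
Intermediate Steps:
K(I) = I*√89/8 (K(I) = √(-7 - 82)/8 = √(-89)/8 = (I*√89)/8 = I*√89/8)
D = I*√89/8 ≈ 1.1792*I
D - 1/(-3265 + 7899) = I*√89/8 - 1/(-3265 + 7899) = I*√89/8 - 1/4634 = -1/4634 + I*√89/8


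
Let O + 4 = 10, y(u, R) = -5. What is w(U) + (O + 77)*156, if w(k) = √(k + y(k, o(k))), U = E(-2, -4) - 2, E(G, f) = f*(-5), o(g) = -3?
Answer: 12948 + √13 ≈ 12952.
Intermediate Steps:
O = 6 (O = -4 + 10 = 6)
E(G, f) = -5*f
U = 18 (U = -5*(-4) - 2 = 20 - 2 = 18)
w(k) = √(-5 + k) (w(k) = √(k - 5) = √(-5 + k))
w(U) + (O + 77)*156 = √(-5 + 18) + (6 + 77)*156 = √13 + 83*156 = √13 + 12948 = 12948 + √13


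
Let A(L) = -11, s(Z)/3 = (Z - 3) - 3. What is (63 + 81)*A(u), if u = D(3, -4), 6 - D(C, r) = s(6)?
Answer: -1584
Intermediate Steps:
s(Z) = -18 + 3*Z (s(Z) = 3*((Z - 3) - 3) = 3*((-3 + Z) - 3) = 3*(-6 + Z) = -18 + 3*Z)
D(C, r) = 6 (D(C, r) = 6 - (-18 + 3*6) = 6 - (-18 + 18) = 6 - 1*0 = 6 + 0 = 6)
u = 6
(63 + 81)*A(u) = (63 + 81)*(-11) = 144*(-11) = -1584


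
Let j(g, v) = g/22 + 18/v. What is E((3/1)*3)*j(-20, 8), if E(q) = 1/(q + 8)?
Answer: 59/748 ≈ 0.078877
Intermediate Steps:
j(g, v) = 18/v + g/22 (j(g, v) = g*(1/22) + 18/v = g/22 + 18/v = 18/v + g/22)
E(q) = 1/(8 + q)
E((3/1)*3)*j(-20, 8) = (18/8 + (1/22)*(-20))/(8 + (3/1)*3) = (18*(1/8) - 10/11)/(8 + (3*1)*3) = (9/4 - 10/11)/(8 + 3*3) = (59/44)/(8 + 9) = (59/44)/17 = (1/17)*(59/44) = 59/748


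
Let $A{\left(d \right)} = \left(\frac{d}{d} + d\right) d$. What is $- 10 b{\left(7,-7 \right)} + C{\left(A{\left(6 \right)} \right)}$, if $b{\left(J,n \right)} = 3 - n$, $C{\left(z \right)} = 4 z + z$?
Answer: $110$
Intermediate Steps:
$A{\left(d \right)} = d \left(1 + d\right)$ ($A{\left(d \right)} = \left(1 + d\right) d = d \left(1 + d\right)$)
$C{\left(z \right)} = 5 z$
$- 10 b{\left(7,-7 \right)} + C{\left(A{\left(6 \right)} \right)} = - 10 \left(3 - -7\right) + 5 \cdot 6 \left(1 + 6\right) = - 10 \left(3 + 7\right) + 5 \cdot 6 \cdot 7 = \left(-10\right) 10 + 5 \cdot 42 = -100 + 210 = 110$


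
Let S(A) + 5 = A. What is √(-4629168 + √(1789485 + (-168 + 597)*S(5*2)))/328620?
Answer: √(-4629168 + 3*√199070)/328620 ≈ 0.0065463*I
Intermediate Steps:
S(A) = -5 + A
√(-4629168 + √(1789485 + (-168 + 597)*S(5*2)))/328620 = √(-4629168 + √(1789485 + (-168 + 597)*(-5 + 5*2)))/328620 = √(-4629168 + √(1789485 + 429*(-5 + 10)))*(1/328620) = √(-4629168 + √(1789485 + 429*5))*(1/328620) = √(-4629168 + √(1789485 + 2145))*(1/328620) = √(-4629168 + √1791630)*(1/328620) = √(-4629168 + 3*√199070)*(1/328620) = √(-4629168 + 3*√199070)/328620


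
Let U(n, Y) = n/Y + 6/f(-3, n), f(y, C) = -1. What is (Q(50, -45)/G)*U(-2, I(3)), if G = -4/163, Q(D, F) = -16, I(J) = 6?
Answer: -12388/3 ≈ -4129.3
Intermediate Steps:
G = -4/163 (G = (1/163)*(-4) = -4/163 ≈ -0.024540)
U(n, Y) = -6 + n/Y (U(n, Y) = n/Y + 6/(-1) = n/Y + 6*(-1) = n/Y - 6 = -6 + n/Y)
(Q(50, -45)/G)*U(-2, I(3)) = (-16/(-4/163))*(-6 - 2/6) = (-16*(-163/4))*(-6 - 2*1/6) = 652*(-6 - 1/3) = 652*(-19/3) = -12388/3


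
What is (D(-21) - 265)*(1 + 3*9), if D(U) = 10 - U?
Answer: -6552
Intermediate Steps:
(D(-21) - 265)*(1 + 3*9) = ((10 - 1*(-21)) - 265)*(1 + 3*9) = ((10 + 21) - 265)*(1 + 27) = (31 - 265)*28 = -234*28 = -6552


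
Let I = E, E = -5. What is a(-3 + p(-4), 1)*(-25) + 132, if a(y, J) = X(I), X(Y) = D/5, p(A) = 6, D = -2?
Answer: 142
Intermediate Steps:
I = -5
X(Y) = -⅖ (X(Y) = -2/5 = -2*⅕ = -⅖)
a(y, J) = -⅖
a(-3 + p(-4), 1)*(-25) + 132 = -⅖*(-25) + 132 = 10 + 132 = 142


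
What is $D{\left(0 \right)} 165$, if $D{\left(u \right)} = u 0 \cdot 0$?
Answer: $0$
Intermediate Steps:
$D{\left(u \right)} = 0$ ($D{\left(u \right)} = 0 \cdot 0 = 0$)
$D{\left(0 \right)} 165 = 0 \cdot 165 = 0$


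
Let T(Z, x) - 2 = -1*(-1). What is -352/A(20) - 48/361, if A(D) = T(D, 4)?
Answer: -127216/1083 ≈ -117.47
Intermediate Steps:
T(Z, x) = 3 (T(Z, x) = 2 - 1*(-1) = 2 + 1 = 3)
A(D) = 3
-352/A(20) - 48/361 = -352/3 - 48/361 = -127216/1083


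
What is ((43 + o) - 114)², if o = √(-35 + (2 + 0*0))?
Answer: (71 - I*√33)² ≈ 5008.0 - 815.73*I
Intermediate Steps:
o = I*√33 (o = √(-35 + (2 + 0)) = √(-35 + 2) = √(-33) = I*√33 ≈ 5.7446*I)
((43 + o) - 114)² = ((43 + I*√33) - 114)² = (-71 + I*√33)²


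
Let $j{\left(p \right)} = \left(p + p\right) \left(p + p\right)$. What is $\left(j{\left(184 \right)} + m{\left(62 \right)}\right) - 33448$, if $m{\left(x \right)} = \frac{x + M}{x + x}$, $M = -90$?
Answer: $\frac{3161249}{31} \approx 1.0198 \cdot 10^{5}$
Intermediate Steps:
$m{\left(x \right)} = \frac{-90 + x}{2 x}$ ($m{\left(x \right)} = \frac{x - 90}{x + x} = \frac{-90 + x}{2 x}$)
$j{\left(p \right)} = 4 p^{2}$ ($j{\left(p \right)} = 2 p 2 p = 4 p^{2}$)
$\left(j{\left(184 \right)} + m{\left(62 \right)}\right) - 33448 = \left(4 \cdot 184^{2} + \frac{-90 + 62}{2 \cdot 62}\right) - 33448 = \left(4 \cdot 33856 + \frac{1}{2} \cdot \frac{1}{62} \left(-28\right)\right) - 33448 = \left(135424 - \frac{7}{31}\right) - 33448 = \frac{4198137}{31} - 33448 = \frac{3161249}{31}$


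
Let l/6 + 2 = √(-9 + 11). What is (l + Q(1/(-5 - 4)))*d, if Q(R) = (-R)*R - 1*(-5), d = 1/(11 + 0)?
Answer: -568/891 + 6*√2/11 ≈ 0.13390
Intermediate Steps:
d = 1/11 ≈ 0.090909
l = -12 + 6*√2 (l = -12 + 6*√(-9 + 11) = -12 + 6*√2 ≈ -3.5147)
Q(R) = 5 - R² (Q(R) = -R² + 5 = 5 - R²)
(l + Q(1/(-5 - 4)))*d = ((-12 + 6*√2) + (5 - (1/(-5 - 4))²))*(1/11) = ((-12 + 6*√2) + (5 - (1/(-9))²))*(1/11) = ((-12 + 6*√2) + (5 - (-⅑)²))*(1/11) = ((-12 + 6*√2) + (5 - 1*1/81))*(1/11) = ((-12 + 6*√2) + (5 - 1/81))*(1/11) = ((-12 + 6*√2) + 404/81)*(1/11) = (-568/81 + 6*√2)*(1/11) = -568/891 + 6*√2/11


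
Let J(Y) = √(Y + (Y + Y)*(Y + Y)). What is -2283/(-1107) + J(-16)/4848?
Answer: 761/369 + √7/404 ≈ 2.0689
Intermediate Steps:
J(Y) = √(Y + 4*Y²) (J(Y) = √(Y + (2*Y)*(2*Y)) = √(Y + 4*Y²))
-2283/(-1107) + J(-16)/4848 = -2283/(-1107) + √(-16*(1 + 4*(-16)))/4848 = -2283*(-1/1107) + √(-16*(1 - 64))*(1/4848) = 761/369 + √(-16*(-63))*(1/4848) = 761/369 + √1008*(1/4848) = 761/369 + (12*√7)*(1/4848) = 761/369 + √7/404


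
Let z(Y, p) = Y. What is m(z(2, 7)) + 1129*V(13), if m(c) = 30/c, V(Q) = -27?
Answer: -30468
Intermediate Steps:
m(z(2, 7)) + 1129*V(13) = 30/2 + 1129*(-27) = 30*(1/2) - 30483 = 15 - 30483 = -30468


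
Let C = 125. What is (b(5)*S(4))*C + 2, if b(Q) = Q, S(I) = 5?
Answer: 3127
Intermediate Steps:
(b(5)*S(4))*C + 2 = (5*5)*125 + 2 = 25*125 + 2 = 3125 + 2 = 3127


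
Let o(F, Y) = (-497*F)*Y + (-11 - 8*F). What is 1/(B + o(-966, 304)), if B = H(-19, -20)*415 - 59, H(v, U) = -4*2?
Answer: 1/145955346 ≈ 6.8514e-9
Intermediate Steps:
H(v, U) = -8
B = -3379 (B = -8*415 - 59 = -3320 - 59 = -3379)
o(F, Y) = -11 - 8*F - 497*F*Y (o(F, Y) = -497*F*Y + (-11 - 8*F) = -11 - 8*F - 497*F*Y)
1/(B + o(-966, 304)) = 1/(-3379 + (-11 - 8*(-966) - 497*(-966)*304)) = 1/(-3379 + (-11 + 7728 + 145951008)) = 1/(-3379 + 145958725) = 1/145955346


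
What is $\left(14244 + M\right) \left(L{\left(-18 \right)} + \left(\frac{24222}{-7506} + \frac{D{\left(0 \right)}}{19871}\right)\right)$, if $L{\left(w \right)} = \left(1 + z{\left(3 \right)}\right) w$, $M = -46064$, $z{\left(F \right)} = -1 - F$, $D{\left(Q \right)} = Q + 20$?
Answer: $- \frac{40162291625140}{24858621} \approx -1.6156 \cdot 10^{6}$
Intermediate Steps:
$D{\left(Q \right)} = 20 + Q$
$L{\left(w \right)} = - 3 w$ ($L{\left(w \right)} = \left(1 - 4\right) w = - 3 w$)
$\left(14244 + M\right) \left(L{\left(-18 \right)} + \left(\frac{24222}{-7506} + \frac{D{\left(0 \right)}}{19871}\right)\right) = \left(14244 - 46064\right) \left(\left(-3\right) \left(-18\right) + \left(\frac{24222}{-7506} + \frac{20 + 0}{19871}\right)\right) = - 31820 \left(54 + \left(24222 \left(- \frac{1}{7506}\right) + 20 \cdot \frac{1}{19871}\right)\right) = - 31820 \left(54 + \left(- \frac{4037}{1251} + \frac{20}{19871}\right)\right) = - 31820 \left(54 - \frac{80194207}{24858621}\right) = \left(-31820\right) \frac{1262171327}{24858621} = - \frac{40162291625140}{24858621}$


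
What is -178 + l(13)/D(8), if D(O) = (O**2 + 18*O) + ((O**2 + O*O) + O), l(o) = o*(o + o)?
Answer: -30447/172 ≈ -177.02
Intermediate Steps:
l(o) = 2*o**2 (l(o) = o*(2*o) = 2*o**2)
D(O) = 3*O**2 + 19*O (D(O) = (O**2 + 18*O) + ((O**2 + O**2) + O) = (O**2 + 18*O) + (2*O**2 + O) = (O**2 + 18*O) + (O + 2*O**2) = 3*O**2 + 19*O)
-178 + l(13)/D(8) = -178 + (2*13**2)/((8*(19 + 3*8))) = -178 + (2*169)/((8*(19 + 24))) = -178 + 338/((8*43)) = -178 + 338/344 = -178 + 338*(1/344) = -178 + 169/172 = -30447/172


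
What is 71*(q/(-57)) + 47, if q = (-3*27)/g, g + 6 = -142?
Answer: 130247/2812 ≈ 46.318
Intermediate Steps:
g = -148 (g = -6 - 142 = -148)
q = 81/148 (q = -3*27/(-148) = -81*(-1/148) = 81/148 ≈ 0.54730)
71*(q/(-57)) + 47 = 71*((81/148)/(-57)) + 47 = 71*((81/148)*(-1/57)) + 47 = 71*(-27/2812) + 47 = -1917/2812 + 47 = 130247/2812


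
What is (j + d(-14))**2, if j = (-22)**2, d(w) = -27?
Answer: 208849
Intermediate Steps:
j = 484
(j + d(-14))**2 = (484 - 27)**2 = 457**2 = 208849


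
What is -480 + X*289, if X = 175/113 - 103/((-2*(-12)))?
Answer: -3451631/2712 ≈ -1272.7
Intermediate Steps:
X = -7439/2712 (X = 175*(1/113) - 103/24 = 175/113 - 103*1/24 = 175/113 - 103/24 = -7439/2712 ≈ -2.7430)
-480 + X*289 = -480 - 7439/2712*289 = -480 - 2149871/2712 = -3451631/2712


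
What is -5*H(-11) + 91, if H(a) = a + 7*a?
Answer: 531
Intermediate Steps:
H(a) = 8*a
-5*H(-11) + 91 = -40*(-11) + 91 = -5*(-88) + 91 = 440 + 91 = 531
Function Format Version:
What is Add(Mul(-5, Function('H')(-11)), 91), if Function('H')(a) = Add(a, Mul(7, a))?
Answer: 531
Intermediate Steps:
Function('H')(a) = Mul(8, a)
Add(Mul(-5, Function('H')(-11)), 91) = Add(Mul(-5, Mul(8, -11)), 91) = Add(Mul(-5, -88), 91) = Add(440, 91) = 531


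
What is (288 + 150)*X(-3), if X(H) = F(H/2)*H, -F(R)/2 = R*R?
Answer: 5913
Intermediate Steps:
F(R) = -2*R**2 (F(R) = -2*R*R = -2*R**2)
X(H) = -H**3/2 (X(H) = (-2*H**2/4)*H = (-H**2/2)*H = -H**3/2)
(288 + 150)*X(-3) = (288 + 150)*(-1/2*(-3)**3) = 438*(-1/2*(-27)) = 438*(27/2) = 5913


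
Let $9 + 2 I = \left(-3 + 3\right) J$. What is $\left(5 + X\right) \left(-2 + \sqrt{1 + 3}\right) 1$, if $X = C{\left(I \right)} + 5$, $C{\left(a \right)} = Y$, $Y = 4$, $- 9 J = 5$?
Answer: $0$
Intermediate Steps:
$J = - \frac{5}{9}$ ($J = \left(- \frac{1}{9}\right) 5 = - \frac{5}{9} \approx -0.55556$)
$I = - \frac{9}{2}$ ($I = - \frac{9}{2} + \frac{\left(-3 + 3\right) \left(- \frac{5}{9}\right)}{2} = - \frac{9}{2} + \frac{0 \left(- \frac{5}{9}\right)}{2} = - \frac{9}{2} + \frac{1}{2} \cdot 0 = - \frac{9}{2} + 0 = - \frac{9}{2} \approx -4.5$)
$C{\left(a \right)} = 4$
$X = 9$ ($X = 4 + 5 = 9$)
$\left(5 + X\right) \left(-2 + \sqrt{1 + 3}\right) 1 = \left(5 + 9\right) \left(-2 + \sqrt{1 + 3}\right) 1 = 14 \left(-2 + \sqrt{4}\right) 1 = 14 \left(-2 + 2\right) 1 = 14 \cdot 0 \cdot 1 = 14 \cdot 0 = 0$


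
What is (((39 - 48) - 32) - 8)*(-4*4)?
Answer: 784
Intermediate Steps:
(((39 - 48) - 32) - 8)*(-4*4) = ((-9 - 32) - 8)*(-16) = (-41 - 8)*(-16) = -49*(-16) = 784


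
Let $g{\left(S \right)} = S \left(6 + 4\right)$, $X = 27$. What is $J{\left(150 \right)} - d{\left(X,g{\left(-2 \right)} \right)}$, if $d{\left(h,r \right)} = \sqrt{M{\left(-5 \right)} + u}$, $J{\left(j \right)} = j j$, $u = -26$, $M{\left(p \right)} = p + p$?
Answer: $22500 - 6 i \approx 22500.0 - 6.0 i$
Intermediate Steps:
$M{\left(p \right)} = 2 p$
$g{\left(S \right)} = 10 S$ ($g{\left(S \right)} = S 10 = 10 S$)
$J{\left(j \right)} = j^{2}$
$d{\left(h,r \right)} = 6 i$ ($d{\left(h,r \right)} = \sqrt{2 \left(-5\right) - 26} = \sqrt{-10 - 26} = \sqrt{-36} = 6 i$)
$J{\left(150 \right)} - d{\left(X,g{\left(-2 \right)} \right)} = 150^{2} - 6 i = 22500 - 6 i$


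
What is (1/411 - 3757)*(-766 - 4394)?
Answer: 2655896720/137 ≈ 1.9386e+7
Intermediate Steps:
(1/411 - 3757)*(-766 - 4394) = (1/411 - 3757)*(-5160) = -1544126/411*(-5160) = 2655896720/137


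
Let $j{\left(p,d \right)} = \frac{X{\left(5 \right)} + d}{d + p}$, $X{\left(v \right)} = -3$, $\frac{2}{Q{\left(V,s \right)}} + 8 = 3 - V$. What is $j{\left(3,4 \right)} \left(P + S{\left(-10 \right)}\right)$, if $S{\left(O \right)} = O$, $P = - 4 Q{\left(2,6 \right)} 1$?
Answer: $- \frac{62}{49} \approx -1.2653$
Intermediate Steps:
$Q{\left(V,s \right)} = \frac{2}{-5 - V}$ ($Q{\left(V,s \right)} = \frac{2}{-8 - \left(-3 + V\right)} = \frac{2}{-5 - V}$)
$P = \frac{8}{7}$ ($P = - 4 \left(- \frac{2}{5 + 2}\right) 1 = - 4 \left(- \frac{2}{7}\right) 1 = - 4 \left(\left(-2\right) \frac{1}{7}\right) 1 = \left(-4\right) \left(- \frac{2}{7}\right) 1 = \frac{8}{7} \cdot 1 = \frac{8}{7} \approx 1.1429$)
$j{\left(p,d \right)} = \frac{-3 + d}{d + p}$
$j{\left(3,4 \right)} \left(P + S{\left(-10 \right)}\right) = \frac{-3 + 4}{4 + 3} \left(\frac{8}{7} - 10\right) = \frac{1}{7} \cdot 1 \left(- \frac{62}{7}\right) = \frac{1}{7} \left(- \frac{62}{7}\right) = - \frac{62}{49}$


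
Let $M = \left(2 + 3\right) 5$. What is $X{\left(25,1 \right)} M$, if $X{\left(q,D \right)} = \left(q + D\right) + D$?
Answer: $675$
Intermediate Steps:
$X{\left(q,D \right)} = q + 2 D$ ($X{\left(q,D \right)} = \left(D + q\right) + D = q + 2 D$)
$M = 25$ ($M = 5 \cdot 5 = 25$)
$X{\left(25,1 \right)} M = \left(25 + 2 \cdot 1\right) 25 = \left(25 + 2\right) 25 = 27 \cdot 25 = 675$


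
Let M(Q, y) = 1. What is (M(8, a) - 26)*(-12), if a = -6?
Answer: 300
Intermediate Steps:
(M(8, a) - 26)*(-12) = (1 - 26)*(-12) = -25*(-12) = 300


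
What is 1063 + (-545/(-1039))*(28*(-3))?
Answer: 1058677/1039 ≈ 1018.9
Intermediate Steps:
1063 + (-545/(-1039))*(28*(-3)) = 1063 - 545*(-1/1039)*(-84) = 1063 + (545/1039)*(-84) = 1063 - 45780/1039 = 1058677/1039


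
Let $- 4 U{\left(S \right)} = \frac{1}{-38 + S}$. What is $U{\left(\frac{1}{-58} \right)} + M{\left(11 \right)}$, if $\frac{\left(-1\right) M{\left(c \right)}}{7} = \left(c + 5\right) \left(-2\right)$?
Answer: $\frac{987869}{4410} \approx 224.01$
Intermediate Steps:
$M{\left(c \right)} = 70 + 14 c$ ($M{\left(c \right)} = - 7 \left(c + 5\right) \left(-2\right) = - 7 \left(5 + c\right) \left(-2\right) = - 7 \left(-10 - 2 c\right) = 70 + 14 c$)
$U{\left(S \right)} = - \frac{1}{4 \left(-38 + S\right)}$
$U{\left(\frac{1}{-58} \right)} + M{\left(11 \right)} = - \frac{1}{-152 + \frac{4}{-58}} + \left(70 + 14 \cdot 11\right) = - \frac{1}{-152 + 4 \left(- \frac{1}{58}\right)} + \left(70 + 154\right) = - \frac{1}{-152 - \frac{2}{29}} + 224 = - \frac{1}{- \frac{4410}{29}} + 224 = \left(-1\right) \left(- \frac{29}{4410}\right) + 224 = \frac{29}{4410} + 224 = \frac{987869}{4410}$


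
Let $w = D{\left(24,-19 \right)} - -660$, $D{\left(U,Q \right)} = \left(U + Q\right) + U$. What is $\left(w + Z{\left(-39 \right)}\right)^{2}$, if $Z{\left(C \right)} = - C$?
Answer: $529984$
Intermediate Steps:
$D{\left(U,Q \right)} = Q + 2 U$ ($D{\left(U,Q \right)} = \left(Q + U\right) + U = Q + 2 U$)
$w = 689$ ($w = \left(-19 + 2 \cdot 24\right) - -660 = \left(-19 + 48\right) + 660 = 29 + 660 = 689$)
$\left(w + Z{\left(-39 \right)}\right)^{2} = \left(689 - -39\right)^{2} = \left(689 + 39\right)^{2} = 728^{2} = 529984$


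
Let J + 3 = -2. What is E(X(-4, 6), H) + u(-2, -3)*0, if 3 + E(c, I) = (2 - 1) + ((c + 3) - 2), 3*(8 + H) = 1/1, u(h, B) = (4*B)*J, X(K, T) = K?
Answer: -5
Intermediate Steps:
J = -5 (J = -3 - 2 = -5)
u(h, B) = -20*B (u(h, B) = (4*B)*(-5) = -20*B)
H = -23/3 (H = -8 + (⅓)/1 = -8 + (⅓)*1 = -8 + ⅓ = -23/3 ≈ -7.6667)
E(c, I) = -1 + c (E(c, I) = -3 + ((2 - 1) + ((c + 3) - 2)) = -3 + (1 + ((3 + c) - 2)) = -3 + (1 + (1 + c)) = -3 + (2 + c) = -1 + c)
E(X(-4, 6), H) + u(-2, -3)*0 = (-1 - 4) - 20*(-3)*0 = -5 + 60*0 = -5 + 0 = -5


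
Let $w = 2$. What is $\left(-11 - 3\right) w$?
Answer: $-28$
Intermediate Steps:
$\left(-11 - 3\right) w = \left(-11 - 3\right) 2 = \left(-14\right) 2 = -28$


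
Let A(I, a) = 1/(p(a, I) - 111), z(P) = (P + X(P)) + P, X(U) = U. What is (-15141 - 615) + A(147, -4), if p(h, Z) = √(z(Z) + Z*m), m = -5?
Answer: -66254017/4205 - 7*I*√6/12615 ≈ -15756.0 - 0.0013592*I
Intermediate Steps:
z(P) = 3*P (z(P) = (P + P) + P = 2*P + P = 3*P)
p(h, Z) = √2*√(-Z) (p(h, Z) = √(3*Z + Z*(-5)) = √(3*Z - 5*Z) = √(-2*Z) = √2*√(-Z))
A(I, a) = 1/(-111 + √2*√(-I)) (A(I, a) = 1/(√2*√(-I) - 111) = 1/(-111 + √2*√(-I)))
(-15141 - 615) + A(147, -4) = (-15141 - 615) + 1/(-111 + √2*√(-1*147)) = -15756 + 1/(-111 + √2*√(-147)) = -15756 + 1/(-111 + √2*(7*I*√3)) = -15756 + 1/(-111 + 7*I*√6)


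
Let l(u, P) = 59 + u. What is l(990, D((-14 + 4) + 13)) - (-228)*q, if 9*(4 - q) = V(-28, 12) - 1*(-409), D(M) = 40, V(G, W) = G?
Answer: -7691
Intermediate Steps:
q = -115/3 (q = 4 - (-28 - 1*(-409))/9 = 4 - (-28 + 409)/9 = 4 - 1/9*381 = 4 - 127/3 = -115/3 ≈ -38.333)
l(990, D((-14 + 4) + 13)) - (-228)*q = (59 + 990) - (-228)*(-115)/3 = 1049 - 1*8740 = 1049 - 8740 = -7691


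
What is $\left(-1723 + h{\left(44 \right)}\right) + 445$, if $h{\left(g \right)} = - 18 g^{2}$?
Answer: $-36126$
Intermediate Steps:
$\left(-1723 + h{\left(44 \right)}\right) + 445 = \left(-1723 - 18 \cdot 44^{2}\right) + 445 = \left(-1723 - 34848\right) + 445 = -36571 + 445 = -36126$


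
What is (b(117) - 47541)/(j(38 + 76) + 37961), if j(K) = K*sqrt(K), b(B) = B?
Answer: -1800262464/1439555977 + 5406336*sqrt(114)/1439555977 ≈ -1.2105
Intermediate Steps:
j(K) = K**(3/2)
(b(117) - 47541)/(j(38 + 76) + 37961) = (117 - 47541)/((38 + 76)**(3/2) + 37961) = -47424/(114**(3/2) + 37961) = -47424/(114*sqrt(114) + 37961) = -47424/(37961 + 114*sqrt(114))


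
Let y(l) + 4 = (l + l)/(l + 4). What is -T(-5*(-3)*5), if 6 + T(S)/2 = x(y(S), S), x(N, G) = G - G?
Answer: 12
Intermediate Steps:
y(l) = -4 + 2*l/(4 + l) (y(l) = -4 + (l + l)/(l + 4) = -4 + (2*l)/(4 + l) = -4 + 2*l/(4 + l))
x(N, G) = 0
T(S) = -12 (T(S) = -12 + 2*0 = -12 + 0 = -12)
-T(-5*(-3)*5) = -1*(-12) = 12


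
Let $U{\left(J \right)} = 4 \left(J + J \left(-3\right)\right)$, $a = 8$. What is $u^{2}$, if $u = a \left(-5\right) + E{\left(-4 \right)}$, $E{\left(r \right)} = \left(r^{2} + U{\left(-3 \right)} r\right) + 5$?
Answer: $13225$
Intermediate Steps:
$U{\left(J \right)} = - 8 J$ ($U{\left(J \right)} = 4 \left(J - 3 J\right) = 4 \left(- 2 J\right) = - 8 J$)
$E{\left(r \right)} = 5 + r^{2} + 24 r$ ($E{\left(r \right)} = \left(r^{2} + \left(-8\right) \left(-3\right) r\right) + 5 = \left(r^{2} + 24 r\right) + 5 = 5 + r^{2} + 24 r$)
$u = -115$ ($u = 8 \left(-5\right) + \left(5 + \left(-4\right)^{2} + 24 \left(-4\right)\right) = -40 + \left(5 + 16 - 96\right) = -40 - 75 = -115$)
$u^{2} = \left(-115\right)^{2} = 13225$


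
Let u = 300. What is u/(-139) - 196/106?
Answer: -29522/7367 ≈ -4.0073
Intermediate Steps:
u/(-139) - 196/106 = 300/(-139) - 196/106 = 300*(-1/139) - 196*1/106 = -300/139 - 98/53 = -29522/7367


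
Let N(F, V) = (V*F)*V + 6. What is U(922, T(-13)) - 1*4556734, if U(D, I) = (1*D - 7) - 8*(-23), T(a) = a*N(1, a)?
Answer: -4555635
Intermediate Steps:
N(F, V) = 6 + F*V**2 (N(F, V) = (F*V)*V + 6 = F*V**2 + 6 = 6 + F*V**2)
T(a) = a*(6 + a**2) (T(a) = a*(6 + 1*a**2) = a*(6 + a**2))
U(D, I) = 177 + D (U(D, I) = (D - 7) + 184 = (-7 + D) + 184 = 177 + D)
U(922, T(-13)) - 1*4556734 = (177 + 922) - 1*4556734 = 1099 - 4556734 = -4555635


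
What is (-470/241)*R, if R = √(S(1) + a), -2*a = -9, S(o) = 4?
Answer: -235*√34/241 ≈ -5.6858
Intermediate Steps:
a = 9/2 (a = -½*(-9) = 9/2 ≈ 4.5000)
R = √34/2 (R = √(4 + 9/2) = √(17/2) = √34/2 ≈ 2.9155)
(-470/241)*R = (-470/241)*(√34/2) = (-470*1/241)*(√34/2) = -235*√34/241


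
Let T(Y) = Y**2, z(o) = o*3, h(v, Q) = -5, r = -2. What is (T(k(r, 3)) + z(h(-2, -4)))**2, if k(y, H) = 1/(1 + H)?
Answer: 57121/256 ≈ 223.13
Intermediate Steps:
z(o) = 3*o
(T(k(r, 3)) + z(h(-2, -4)))**2 = ((1/(1 + 3))**2 + 3*(-5))**2 = ((1/4)**2 - 15)**2 = (1/16 - 15)**2 = (-239/16)**2 = 57121/256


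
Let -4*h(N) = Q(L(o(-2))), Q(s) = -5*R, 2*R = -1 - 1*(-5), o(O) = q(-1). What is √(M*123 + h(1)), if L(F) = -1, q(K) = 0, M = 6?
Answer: √2962/2 ≈ 27.212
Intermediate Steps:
o(O) = 0
R = 2 (R = (-1 - 1*(-5))/2 = (-1 + 5)/2 = (½)*4 = 2)
Q(s) = -10 (Q(s) = -5*2 = -10)
h(N) = 5/2 (h(N) = -¼*(-10) = 5/2)
√(M*123 + h(1)) = √(6*123 + 5/2) = √(738 + 5/2) = √(1481/2) = √2962/2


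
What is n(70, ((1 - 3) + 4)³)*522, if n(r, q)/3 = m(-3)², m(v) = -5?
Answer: 39150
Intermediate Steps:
n(r, q) = 75 (n(r, q) = 3*(-5)² = 3*25 = 75)
n(70, ((1 - 3) + 4)³)*522 = 75*522 = 39150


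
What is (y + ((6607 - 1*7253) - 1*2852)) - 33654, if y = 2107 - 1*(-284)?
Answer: -34761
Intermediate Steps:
y = 2391 (y = 2107 + 284 = 2391)
(y + ((6607 - 1*7253) - 1*2852)) - 33654 = (2391 + ((6607 - 1*7253) - 1*2852)) - 33654 = (2391 + ((6607 - 7253) - 2852)) - 33654 = (2391 + (-646 - 2852)) - 33654 = (2391 - 3498) - 33654 = -1107 - 33654 = -34761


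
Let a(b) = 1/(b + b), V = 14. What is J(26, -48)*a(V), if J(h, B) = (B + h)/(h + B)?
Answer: 1/28 ≈ 0.035714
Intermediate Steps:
a(b) = 1/(2*b)
J(h, B) = 1 (J(h, B) = (B + h)/(B + h) = 1)
J(26, -48)*a(V) = 1*((½)/14) = 1*((½)*(1/14)) = 1*(1/28) = 1/28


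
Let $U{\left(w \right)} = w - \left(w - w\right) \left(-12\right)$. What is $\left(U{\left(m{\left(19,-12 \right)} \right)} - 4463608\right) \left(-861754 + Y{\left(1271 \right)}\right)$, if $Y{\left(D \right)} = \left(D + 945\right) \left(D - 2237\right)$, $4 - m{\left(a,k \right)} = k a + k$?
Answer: $13400848707240$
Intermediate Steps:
$m{\left(a,k \right)} = 4 - k - a k$ ($m{\left(a,k \right)} = 4 - \left(k a + k\right) = 4 - \left(a k + k\right) = 4 - \left(k + a k\right) = 4 - k - a k$)
$Y{\left(D \right)} = \left(-2237 + D\right) \left(945 + D\right)$ ($Y{\left(D \right)} = \left(945 + D\right) \left(-2237 + D\right) = \left(-2237 + D\right) \left(945 + D\right)$)
$U{\left(w \right)} = w$ ($U{\left(w \right)} = w - 0 \left(-12\right) = w - 0 = w + 0 = w$)
$\left(U{\left(m{\left(19,-12 \right)} \right)} - 4463608\right) \left(-861754 + Y{\left(1271 \right)}\right) = \left(\left(4 - -12 - 19 \left(-12\right)\right) - 4463608\right) \left(-861754 - \left(3756097 - 1615441\right)\right) = \left(\left(4 + 12 + 228\right) - 4463608\right) \left(-861754 - 2140656\right) = \left(244 - 4463608\right) \left(-861754 - 2140656\right) = \left(-4463364\right) \left(-3002410\right) = 13400848707240$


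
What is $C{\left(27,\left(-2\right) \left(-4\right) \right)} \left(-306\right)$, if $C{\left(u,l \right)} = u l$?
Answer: $-66096$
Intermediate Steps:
$C{\left(u,l \right)} = l u$
$C{\left(27,\left(-2\right) \left(-4\right) \right)} \left(-306\right) = \left(-2\right) \left(-4\right) 27 \left(-306\right) = 8 \cdot 27 \left(-306\right) = 216 \left(-306\right) = -66096$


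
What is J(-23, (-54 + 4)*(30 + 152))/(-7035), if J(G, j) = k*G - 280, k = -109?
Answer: -2227/7035 ≈ -0.31656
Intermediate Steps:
J(G, j) = -280 - 109*G (J(G, j) = -109*G - 280 = -280 - 109*G)
J(-23, (-54 + 4)*(30 + 152))/(-7035) = (-280 - 109*(-23))/(-7035) = (-280 + 2507)*(-1/7035) = 2227*(-1/7035) = -2227/7035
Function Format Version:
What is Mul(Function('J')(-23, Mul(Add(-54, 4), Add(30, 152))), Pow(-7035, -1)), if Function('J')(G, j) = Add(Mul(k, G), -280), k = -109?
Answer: Rational(-2227, 7035) ≈ -0.31656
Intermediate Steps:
Function('J')(G, j) = Add(-280, Mul(-109, G)) (Function('J')(G, j) = Add(Mul(-109, G), -280) = Add(-280, Mul(-109, G)))
Mul(Function('J')(-23, Mul(Add(-54, 4), Add(30, 152))), Pow(-7035, -1)) = Mul(Add(-280, Mul(-109, -23)), Pow(-7035, -1)) = Mul(Add(-280, 2507), Rational(-1, 7035)) = Mul(2227, Rational(-1, 7035)) = Rational(-2227, 7035)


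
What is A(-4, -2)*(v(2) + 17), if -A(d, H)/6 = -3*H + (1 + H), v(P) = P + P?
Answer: -630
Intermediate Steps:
v(P) = 2*P
A(d, H) = -6 + 12*H (A(d, H) = -6*(-3*H + (1 + H)) = -6*(1 - 2*H) = -6 + 12*H)
A(-4, -2)*(v(2) + 17) = (-6 + 12*(-2))*(2*2 + 17) = (-6 - 24)*(4 + 17) = -30*21 = -630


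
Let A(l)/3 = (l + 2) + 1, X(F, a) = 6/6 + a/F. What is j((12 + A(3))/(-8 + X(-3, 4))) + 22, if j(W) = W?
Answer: 92/5 ≈ 18.400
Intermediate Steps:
X(F, a) = 1 + a/F (X(F, a) = 6*(⅙) + a/F = 1 + a/F)
A(l) = 9 + 3*l (A(l) = 3*((l + 2) + 1) = 3*((2 + l) + 1) = 3*(3 + l) = 9 + 3*l)
j((12 + A(3))/(-8 + X(-3, 4))) + 22 = (12 + (9 + 3*3))/(-8 + (-3 + 4)/(-3)) + 22 = (12 + (9 + 9))/(-8 - ⅓*1) + 22 = (12 + 18)/(-8 - ⅓) + 22 = 30/(-25/3) + 22 = 30*(-3/25) + 22 = -18/5 + 22 = 92/5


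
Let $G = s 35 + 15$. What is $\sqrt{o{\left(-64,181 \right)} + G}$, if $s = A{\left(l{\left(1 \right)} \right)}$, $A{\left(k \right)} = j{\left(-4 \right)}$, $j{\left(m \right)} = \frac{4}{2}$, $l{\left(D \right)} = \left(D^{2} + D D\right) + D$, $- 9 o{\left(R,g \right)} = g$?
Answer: $\frac{2 \sqrt{146}}{3} \approx 8.0554$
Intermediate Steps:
$o{\left(R,g \right)} = - \frac{g}{9}$
$l{\left(D \right)} = D + 2 D^{2}$ ($l{\left(D \right)} = \left(D^{2} + D^{2}\right) + D = 2 D^{2} + D = D + 2 D^{2}$)
$j{\left(m \right)} = 2$ ($j{\left(m \right)} = 4 \cdot \frac{1}{2} = 2$)
$A{\left(k \right)} = 2$
$s = 2$
$G = 85$ ($G = 2 \cdot 35 + 15 = 70 + 15 = 85$)
$\sqrt{o{\left(-64,181 \right)} + G} = \sqrt{\left(- \frac{1}{9}\right) 181 + 85} = \sqrt{- \frac{181}{9} + 85} = \sqrt{\frac{584}{9}} = \frac{2 \sqrt{146}}{3}$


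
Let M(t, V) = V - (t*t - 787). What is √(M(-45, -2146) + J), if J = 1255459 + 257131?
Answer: √1509206 ≈ 1228.5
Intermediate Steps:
M(t, V) = 787 + V - t² (M(t, V) = V - (t² - 787) = V - (-787 + t²) = V + (787 - t²) = 787 + V - t²)
J = 1512590
√(M(-45, -2146) + J) = √((787 - 2146 - 1*(-45)²) + 1512590) = √((787 - 2146 - 1*2025) + 1512590) = √((787 - 2146 - 2025) + 1512590) = √(-3384 + 1512590) = √1509206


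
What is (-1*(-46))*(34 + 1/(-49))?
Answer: 76590/49 ≈ 1563.1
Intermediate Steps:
(-1*(-46))*(34 + 1/(-49)) = 46*(34 - 1/49) = 46*(1665/49) = 76590/49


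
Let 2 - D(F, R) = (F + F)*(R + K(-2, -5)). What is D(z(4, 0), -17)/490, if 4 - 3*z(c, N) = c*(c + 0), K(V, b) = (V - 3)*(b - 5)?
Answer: 19/35 ≈ 0.54286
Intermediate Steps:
K(V, b) = (-5 + b)*(-3 + V) (K(V, b) = (-3 + V)*(-5 + b) = (-5 + b)*(-3 + V))
z(c, N) = 4/3 - c**2/3 (z(c, N) = 4/3 - c*(c + 0)/3 = 4/3 - c*c/3 = 4/3 - c**2/3)
D(F, R) = 2 - 2*F*(50 + R) (D(F, R) = 2 - (F + F)*(R + (15 - 5*(-2) - 3*(-5) - 2*(-5))) = 2 - 2*F*(R + (15 + 10 + 15 + 10)) = 2 - 2*F*(R + 50) = 2 - 2*F*(50 + R))
D(z(4, 0), -17)/490 = (2 - 100*(4/3 - 1/3*4**2) - 2*(4/3 - 1/3*4**2)*(-17))/490 = (2 - 100*(4/3 - 1/3*16) - 2*(4/3 - 1/3*16)*(-17))*(1/490) = (2 - 100*(4/3 - 16/3) - 2*(4/3 - 16/3)*(-17))*(1/490) = (2 - 100*(-4) - 2*(-4)*(-17))*(1/490) = (2 + 400 - 136)*(1/490) = 266*(1/490) = 19/35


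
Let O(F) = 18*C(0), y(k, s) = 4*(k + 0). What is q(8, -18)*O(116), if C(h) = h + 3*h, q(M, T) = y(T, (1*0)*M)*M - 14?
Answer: 0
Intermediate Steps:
y(k, s) = 4*k
q(M, T) = -14 + 4*M*T (q(M, T) = (4*T)*M - 14 = 4*M*T - 14 = -14 + 4*M*T)
C(h) = 4*h
O(F) = 0 (O(F) = 18*(4*0) = 18*0 = 0)
q(8, -18)*O(116) = (-14 + 4*8*(-18))*0 = (-14 - 576)*0 = -590*0 = 0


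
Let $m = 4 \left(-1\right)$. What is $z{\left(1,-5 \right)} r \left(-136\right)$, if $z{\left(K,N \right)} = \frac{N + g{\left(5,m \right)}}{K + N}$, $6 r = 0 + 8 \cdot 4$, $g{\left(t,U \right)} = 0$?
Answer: $- \frac{2720}{3} \approx -906.67$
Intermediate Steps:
$m = -4$
$r = \frac{16}{3}$ ($r = \frac{0 + 8 \cdot 4}{6} = \frac{0 + 32}{6} = \frac{1}{6} \cdot 32 = \frac{16}{3} \approx 5.3333$)
$z{\left(K,N \right)} = \frac{N}{K + N}$ ($z{\left(K,N \right)} = \frac{N + 0}{K + N} = \frac{N}{K + N}$)
$z{\left(1,-5 \right)} r \left(-136\right) = - \frac{5}{1 - 5} \cdot \frac{16}{3} \left(-136\right) = - \frac{5}{-4} \cdot \frac{16}{3} \left(-136\right) = \left(-5\right) \left(- \frac{1}{4}\right) \frac{16}{3} \left(-136\right) = \frac{5}{4} \cdot \frac{16}{3} \left(-136\right) = \frac{20}{3} \left(-136\right) = - \frac{2720}{3}$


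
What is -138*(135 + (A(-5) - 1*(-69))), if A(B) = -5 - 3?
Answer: -27048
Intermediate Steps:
A(B) = -8
-138*(135 + (A(-5) - 1*(-69))) = -138*(135 + (-8 - 1*(-69))) = -138*(135 + (-8 + 69)) = -138*(135 + 61) = -138*196 = -27048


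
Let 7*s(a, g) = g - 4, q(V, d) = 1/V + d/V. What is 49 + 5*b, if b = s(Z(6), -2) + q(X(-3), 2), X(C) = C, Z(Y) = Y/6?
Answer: 278/7 ≈ 39.714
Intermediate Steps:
Z(Y) = Y/6 (Z(Y) = Y*(⅙) = Y/6)
q(V, d) = 1/V + d/V
s(a, g) = -4/7 + g/7 (s(a, g) = (g - 4)/7 = (-4 + g)/7 = -4/7 + g/7)
b = -13/7 (b = (-4/7 + (⅐)*(-2)) + (1 + 2)/(-3) = (-4/7 - 2/7) - ⅓*3 = -6/7 - 1 = -13/7 ≈ -1.8571)
49 + 5*b = 49 + 5*(-13/7) = 49 - 65/7 = 278/7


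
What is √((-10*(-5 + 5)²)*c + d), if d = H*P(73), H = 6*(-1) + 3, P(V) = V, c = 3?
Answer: I*√219 ≈ 14.799*I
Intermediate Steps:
H = -3 (H = -6 + 3 = -3)
d = -219 (d = -3*73 = -219)
√((-10*(-5 + 5)²)*c + d) = √(-10*(-5 + 5)²*3 - 219) = √(-10*0²*3 - 219) = √(-10*0*3 - 219) = √(0*3 - 219) = √(0 - 219) = √(-219) = I*√219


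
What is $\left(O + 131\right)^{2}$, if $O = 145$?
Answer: $76176$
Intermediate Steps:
$\left(O + 131\right)^{2} = \left(145 + 131\right)^{2} = 276^{2} = 76176$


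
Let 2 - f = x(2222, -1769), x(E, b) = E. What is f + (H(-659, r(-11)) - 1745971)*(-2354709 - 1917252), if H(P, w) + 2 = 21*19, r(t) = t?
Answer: 7457024048394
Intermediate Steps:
f = -2220 (f = 2 - 1*2222 = 2 - 2222 = -2220)
H(P, w) = 397 (H(P, w) = -2 + 21*19 = -2 + 399 = 397)
f + (H(-659, r(-11)) - 1745971)*(-2354709 - 1917252) = -2220 + (397 - 1745971)*(-2354709 - 1917252) = -2220 - 1745574*(-4271961) = -2220 + 7457024050614 = 7457024048394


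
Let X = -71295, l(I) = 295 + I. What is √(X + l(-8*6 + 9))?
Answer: I*√71039 ≈ 266.53*I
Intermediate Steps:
√(X + l(-8*6 + 9)) = √(-71295 + (295 + (-8*6 + 9))) = √(-71295 + (295 + (-48 + 9))) = √(-71295 + (295 - 39)) = √(-71295 + 256) = √(-71039) = I*√71039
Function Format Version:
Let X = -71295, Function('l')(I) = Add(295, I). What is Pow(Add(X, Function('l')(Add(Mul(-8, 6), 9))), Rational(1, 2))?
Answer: Mul(I, Pow(71039, Rational(1, 2))) ≈ Mul(266.53, I)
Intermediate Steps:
Pow(Add(X, Function('l')(Add(Mul(-8, 6), 9))), Rational(1, 2)) = Pow(Add(-71295, Add(295, Add(Mul(-8, 6), 9))), Rational(1, 2)) = Pow(Add(-71295, Add(295, Add(-48, 9))), Rational(1, 2)) = Pow(Add(-71295, Add(295, -39)), Rational(1, 2)) = Pow(Add(-71295, 256), Rational(1, 2)) = Pow(-71039, Rational(1, 2)) = Mul(I, Pow(71039, Rational(1, 2)))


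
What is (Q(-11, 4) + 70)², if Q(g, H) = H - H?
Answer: 4900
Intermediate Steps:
Q(g, H) = 0
(Q(-11, 4) + 70)² = (0 + 70)² = 70² = 4900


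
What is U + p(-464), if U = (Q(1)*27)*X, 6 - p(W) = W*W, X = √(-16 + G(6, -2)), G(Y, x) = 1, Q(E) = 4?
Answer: -215290 + 108*I*√15 ≈ -2.1529e+5 + 418.28*I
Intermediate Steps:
X = I*√15 (X = √(-16 + 1) = √(-15) = I*√15 ≈ 3.873*I)
p(W) = 6 - W² (p(W) = 6 - W*W = 6 - W²)
U = 108*I*√15 (U = (4*27)*(I*√15) = 108*(I*√15) = 108*I*√15 ≈ 418.28*I)
U + p(-464) = 108*I*√15 + (6 - 1*(-464)²) = 108*I*√15 + (6 - 1*215296) = 108*I*√15 + (6 - 215296) = 108*I*√15 - 215290 = -215290 + 108*I*√15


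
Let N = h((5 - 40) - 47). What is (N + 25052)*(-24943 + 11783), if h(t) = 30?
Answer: -330079120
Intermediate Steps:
N = 30
(N + 25052)*(-24943 + 11783) = (30 + 25052)*(-24943 + 11783) = 25082*(-13160) = -330079120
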